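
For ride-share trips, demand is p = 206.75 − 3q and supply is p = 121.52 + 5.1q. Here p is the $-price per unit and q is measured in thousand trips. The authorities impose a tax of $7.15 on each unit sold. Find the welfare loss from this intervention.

Competitive equilibrium: 206.75 − 3q = 121.52 + 5.1q → q* = 10.5222, p* = 175.1833.
With the tax, the buyer price exceeds the seller price by 7.15: (206.75 − 3q) − (121.52 + 5.1q) = 7.15 → q' = 9.6395.
Δq = 10.5222 − 9.6395 = 0.8827; the wedge equals the tax, 7.15.
Deadweight loss = ½ × 0.8827 × 7.15 = $3.16 thousand.

$3.16 thousand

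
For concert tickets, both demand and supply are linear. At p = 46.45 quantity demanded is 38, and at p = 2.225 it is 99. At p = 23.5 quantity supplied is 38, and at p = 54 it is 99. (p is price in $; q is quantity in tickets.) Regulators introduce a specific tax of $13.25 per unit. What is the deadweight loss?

$71.66

Demand slope = (2.225 − 46.45)/(99 − 38) = −0.725, so p = 74 − 0.725q.
Supply slope = (54 − 23.5)/(99 − 38) = 0.5, so p = 4.5 + 0.5q.
Competitive equilibrium: 74 − 0.725q = 4.5 + 0.5q → q* = 56.7347, p* = 32.8673.
With the tax, the buyer price exceeds the seller price by 13.25: (74 − 0.725q) − (4.5 + 0.5q) = 13.25 → q' = 45.9184.
Δq = 56.7347 − 45.9184 = 10.8163; the wedge equals the tax, 13.25.
DWL = ½ × 10.8163 × 13.25 = $71.66.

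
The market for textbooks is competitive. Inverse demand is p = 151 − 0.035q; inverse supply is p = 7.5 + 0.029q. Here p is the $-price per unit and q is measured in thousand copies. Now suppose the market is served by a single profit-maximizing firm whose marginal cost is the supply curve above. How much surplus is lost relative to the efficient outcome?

$20107.57 thousand

Competitive equilibrium: 151 − 0.035q = 7.5 + 0.029q → q* = 2242.1875, p* = 72.52344.
Marginal revenue: MR = 151 − 0.07q. Set MR = MC: 151 − 0.07q = 7.5 + 0.029q → q_m = 1449.49495.
Price p_m = 151 − 0.035·1449.49495 = 100.26768; MC(q_m) = 7.5 + 0.029·1449.49495 = 49.53535.
Competitive q* = 2242.1875, so Δq = 792.69255; wedge = 100.26768 − 49.53535 = 50.73233.
DWL = ½ × 792.69255 × 50.73233 = $20107.57 thousand.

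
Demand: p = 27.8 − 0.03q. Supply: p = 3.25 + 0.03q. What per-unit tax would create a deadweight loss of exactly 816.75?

9.9

Competitive equilibrium: 27.8 − 0.03q = 3.25 + 0.03q → q* = 409.1667, p* = 15.525.
A tax t gives Δq = t/0.06 and wedge t, so DWL = t²/0.12.
t²/0.12 = 816.75 → t² = 98.01 → t = 9.9.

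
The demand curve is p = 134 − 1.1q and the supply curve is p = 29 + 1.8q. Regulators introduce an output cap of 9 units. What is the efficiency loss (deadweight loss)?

Competitive equilibrium: 134 − 1.1q = 29 + 1.8q → q* = 36.2069, p* = 94.1724.
At q = 9: demand price = 134 − 1.1·9 = 124.1; supply price = 29 + 1.8·9 = 45.2.
Δq = 36.2069 − 9 = 27.2069; wedge = 124.1 − 45.2 = 78.9.
Deadweight loss = ½ × 27.2069 × 78.9 = 1073.31.

1073.31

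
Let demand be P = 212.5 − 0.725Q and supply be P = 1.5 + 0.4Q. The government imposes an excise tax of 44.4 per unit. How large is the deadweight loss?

Competitive equilibrium: 212.5 − 0.725Q = 1.5 + 0.4Q → Q* = 187.5556, P* = 76.5222.
With the tax, the buyer price exceeds the seller price by 44.4: (212.5 − 0.725Q) − (1.5 + 0.4Q) = 44.4 → Q' = 148.0889.
ΔQ = 187.5556 − 148.0889 = 39.4667; the wedge equals the tax, 44.4.
DWL = ½ × 39.4667 × 44.4 = 876.16.

876.16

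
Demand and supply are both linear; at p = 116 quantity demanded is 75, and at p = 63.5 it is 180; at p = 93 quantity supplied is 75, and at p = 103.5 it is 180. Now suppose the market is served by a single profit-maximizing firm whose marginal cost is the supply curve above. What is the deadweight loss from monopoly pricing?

Demand slope = (63.5 − 116)/(180 − 75) = −0.5, so p = 153.5 − 0.5q.
Supply slope = (103.5 − 93)/(180 − 75) = 0.1, so p = 85.5 + 0.1q.
Competitive equilibrium: 153.5 − 0.5q = 85.5 + 0.1q → q* = 113.3333, p* = 96.8333.
Marginal revenue: MR = 153.5 − q. Set MR = MC: 153.5 − q = 85.5 + 0.1q → q_m = 61.8182.
Price p_m = 153.5 − 0.5·61.8182 = 122.5909; MC(q_m) = 85.5 + 0.1·61.8182 = 91.6818.
Competitive q* = 113.3333, so Δq = 51.5151; wedge = 122.5909 − 91.6818 = 30.9091.
Deadweight loss = ½ × 51.5151 × 30.9091 = 796.14.

796.14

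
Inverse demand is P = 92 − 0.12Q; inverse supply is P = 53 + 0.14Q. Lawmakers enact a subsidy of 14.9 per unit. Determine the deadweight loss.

Competitive equilibrium: 92 − 0.12Q = 53 + 0.14Q → Q* = 150, P* = 74.
The subsidy lowers effective supply by 14.9: P = 38.1 + 0.14Q.
New quantity: 92 − 0.12Q = 38.1 + 0.14Q → Q' = 207.3077.
Overproduction ΔQ = 207.3077 − 150 = 57.3077; wedge = subsidy = 14.9.
Deadweight loss = ½ × 57.3077 × 14.9 = 426.94.

426.94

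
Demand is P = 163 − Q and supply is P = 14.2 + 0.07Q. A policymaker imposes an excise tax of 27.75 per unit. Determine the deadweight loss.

359.84

Competitive equilibrium: 163 − Q = 14.2 + 0.07Q → Q* = 139.0654, P* = 23.9346.
With the tax, the buyer price exceeds the seller price by 27.75: (163 − Q) − (14.2 + 0.07Q) = 27.75 → Q' = 113.1308.
ΔQ = 139.0654 − 113.1308 = 25.9346; the wedge equals the tax, 27.75.
DWL = ½ × 25.9346 × 27.75 = 359.84.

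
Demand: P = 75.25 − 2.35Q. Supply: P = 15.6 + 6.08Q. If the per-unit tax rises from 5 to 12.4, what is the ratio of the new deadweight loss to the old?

6.1504

Competitive equilibrium: 75.25 − 2.35Q = 15.6 + 6.08Q → Q* = 7.0759, P* = 58.6216.
For a per-unit tax t: ΔQ = t/8.43, so DWL = ½·t·(t/8.43) = t²/16.86.
At t = 5: DWL = 1.483. At t = 12.4: DWL = 9.120.
Ratio = (12.4/5)² = 6.1504.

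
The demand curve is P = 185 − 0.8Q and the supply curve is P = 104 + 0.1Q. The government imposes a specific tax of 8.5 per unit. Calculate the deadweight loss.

40.14

Competitive equilibrium: 185 − 0.8Q = 104 + 0.1Q → Q* = 90, P* = 113.
With the tax, the buyer price exceeds the seller price by 8.5: (185 − 0.8Q) − (104 + 0.1Q) = 8.5 → Q' = 80.5556.
ΔQ = 90 − 80.5556 = 9.4444; the wedge equals the tax, 8.5.
The triangle = ½ × 9.4444 × 8.5 = 40.14.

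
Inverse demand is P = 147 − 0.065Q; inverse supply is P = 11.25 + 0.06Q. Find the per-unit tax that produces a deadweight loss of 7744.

Competitive equilibrium: 147 − 0.065Q = 11.25 + 0.06Q → Q* = 1086, P* = 76.41.
A tax t gives ΔQ = t/0.125 and wedge t, so DWL = t²/0.25.
t²/0.25 = 7744 → t² = 1936 → t = 44.

44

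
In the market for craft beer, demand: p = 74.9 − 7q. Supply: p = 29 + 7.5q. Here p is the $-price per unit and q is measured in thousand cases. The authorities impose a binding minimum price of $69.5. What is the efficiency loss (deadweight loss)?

$41.55 thousand

Competitive equilibrium: 74.9 − 7q = 29 + 7.5q → q* = 3.1655, p* = 52.7414.
At the floor p = 69.5, quantity demanded = (74.9 − 69.5)/7 = 0.7714.
Sellers' marginal cost at q' = 0.7714: 29 + 7.5·0.7714 = 34.7855.
Δq = 3.1655 − 0.7714 = 2.3941; wedge = 69.5 − 34.7855 = 34.7145.
The triangle = ½ × 2.3941 × 34.7145 = $41.55 thousand.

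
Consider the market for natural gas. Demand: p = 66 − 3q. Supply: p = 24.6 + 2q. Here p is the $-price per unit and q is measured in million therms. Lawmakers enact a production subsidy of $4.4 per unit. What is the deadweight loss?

Competitive equilibrium: 66 − 3q = 24.6 + 2q → q* = 8.28, p* = 41.16.
The subsidy lowers effective supply by 4.4: p = 20.2 + 2q.
New quantity: 66 − 3q = 20.2 + 2q → q' = 9.16.
Overproduction Δq = 9.16 − 8.28 = 0.88; wedge = subsidy = 4.4.
Deadweight loss = ½ × 0.88 × 4.4 = $1.936 million.

$1.936 million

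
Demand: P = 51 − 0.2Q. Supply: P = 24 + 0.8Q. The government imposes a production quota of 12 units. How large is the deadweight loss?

Competitive equilibrium: 51 − 0.2Q = 24 + 0.8Q → Q* = 27, P* = 45.6.
At Q = 12: demand price = 51 − 0.2·12 = 48.6; supply price = 24 + 0.8·12 = 33.6.
ΔQ = 27 − 12 = 15; wedge = 48.6 − 33.6 = 15.
The triangle = ½ × 15 × 15 = 112.50.

112.50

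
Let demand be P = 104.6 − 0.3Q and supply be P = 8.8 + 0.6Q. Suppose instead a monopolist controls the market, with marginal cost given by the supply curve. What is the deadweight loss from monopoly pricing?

Competitive equilibrium: 104.6 − 0.3Q = 8.8 + 0.6Q → Q* = 106.4444, P* = 72.6667.
Marginal revenue: MR = 104.6 − 0.6Q. Set MR = MC: 104.6 − 0.6Q = 8.8 + 0.6Q → Q_m = 79.8333.
Price P_m = 104.6 − 0.3·79.8333 = 80.65; MC(Q_m) = 8.8 + 0.6·79.8333 = 56.7.
Competitive Q* = 106.4444, so ΔQ = 26.6111; wedge = 80.65 − 56.7 = 23.95.
Deadweight loss = ½ × 26.6111 × 23.95 = 318.67.

318.67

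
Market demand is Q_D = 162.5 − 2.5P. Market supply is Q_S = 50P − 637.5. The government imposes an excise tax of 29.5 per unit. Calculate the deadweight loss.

1036.01

In inverse form: demand P = 65 − 0.4Q, supply P = 12.75 + 0.02Q.
Competitive equilibrium: 65 − 0.4Q = 12.75 + 0.02Q → Q* = 124.4048, P* = 15.2381.
With the tax, the buyer price exceeds the seller price by 29.5: (65 − 0.4Q) − (12.75 + 0.02Q) = 29.5 → Q' = 54.1667.
ΔQ = 124.4048 − 54.1667 = 70.2381; the wedge equals the tax, 29.5.
Deadweight loss = ½ × 70.2381 × 29.5 = 1036.01.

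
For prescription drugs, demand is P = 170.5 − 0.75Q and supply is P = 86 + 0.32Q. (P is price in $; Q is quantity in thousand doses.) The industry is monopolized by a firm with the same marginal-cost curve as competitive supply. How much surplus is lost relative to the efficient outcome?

$566.60 thousand

Competitive equilibrium: 170.5 − 0.75Q = 86 + 0.32Q → Q* = 78.972, P* = 111.271.
Marginal revenue: MR = 170.5 − 1.5Q. Set MR = MC: 170.5 − 1.5Q = 86 + 0.32Q → Q_m = 46.4286.
Price P_m = 170.5 − 0.75·46.4286 = 135.6786; MC(Q_m) = 86 + 0.32·46.4286 = 100.8572.
Competitive Q* = 78.972, so ΔQ = 32.5434; wedge = 135.6786 − 100.8572 = 34.8214.
DWL = ½ × 32.5434 × 34.8214 = $566.60 thousand.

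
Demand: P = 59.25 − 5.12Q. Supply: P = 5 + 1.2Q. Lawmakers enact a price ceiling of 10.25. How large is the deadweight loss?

Competitive equilibrium: 59.25 − 5.12Q = 5 + 1.2Q → Q* = 8.5839, P* = 15.3006.
At the ceiling P = 10.25, quantity supplied = (10.25 − 5)/1.2 = 4.375.
Willingness to pay at Q' = 4.375: 59.25 − 5.12·4.375 = 36.85.
ΔQ = 8.5839 − 4.375 = 4.2089; wedge = 36.85 − 10.25 = 26.6.
Welfare loss = ½ × 4.2089 × 26.6 = 55.98.

55.98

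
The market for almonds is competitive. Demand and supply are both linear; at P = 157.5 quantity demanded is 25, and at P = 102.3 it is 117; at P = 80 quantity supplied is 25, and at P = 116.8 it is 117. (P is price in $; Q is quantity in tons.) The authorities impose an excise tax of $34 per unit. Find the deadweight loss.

$578

Demand slope = (102.3 − 157.5)/(117 − 25) = −0.6, so P = 172.5 − 0.6Q.
Supply slope = (116.8 − 80)/(117 − 25) = 0.4, so P = 70 + 0.4Q.
Competitive equilibrium: 172.5 − 0.6Q = 70 + 0.4Q → Q* = 102.5, P* = 111.
With the tax, the buyer price exceeds the seller price by 34: (172.5 − 0.6Q) − (70 + 0.4Q) = 34 → Q' = 68.5.
ΔQ = 102.5 − 68.5 = 34; the wedge equals the tax, 34.
Welfare loss = ½ × 34 × 34 = $578.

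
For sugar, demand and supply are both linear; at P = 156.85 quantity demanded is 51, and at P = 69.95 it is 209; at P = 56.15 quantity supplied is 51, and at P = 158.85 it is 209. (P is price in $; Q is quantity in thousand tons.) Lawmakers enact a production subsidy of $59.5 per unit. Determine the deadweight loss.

$1475.10 thousand

Demand slope = (69.95 − 156.85)/(209 − 51) = −0.55, so P = 184.9 − 0.55Q.
Supply slope = (158.85 − 56.15)/(209 − 51) = 0.65, so P = 23 + 0.65Q.
Competitive equilibrium: 184.9 − 0.55Q = 23 + 0.65Q → Q* = 134.9167, P* = 110.6958.
The subsidy lowers effective supply by 59.5: P = 0.65Q − 36.5.
New quantity: 184.9 − 0.55Q = 0.65Q − 36.5 → Q' = 184.5.
Overproduction ΔQ = 184.5 − 134.9167 = 49.5833; wedge = subsidy = 59.5.
DWL = ½ × 49.5833 × 59.5 = $1475.10 thousand.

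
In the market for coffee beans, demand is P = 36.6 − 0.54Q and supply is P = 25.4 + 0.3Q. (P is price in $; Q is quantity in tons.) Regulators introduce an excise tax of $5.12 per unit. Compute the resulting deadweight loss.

$15.60

Competitive equilibrium: 36.6 − 0.54Q = 25.4 + 0.3Q → Q* = 13.3333, P* = 29.4.
With the tax, the buyer price exceeds the seller price by 5.12: (36.6 − 0.54Q) − (25.4 + 0.3Q) = 5.12 → Q' = 7.2381.
ΔQ = 13.3333 − 7.2381 = 6.0952; the wedge equals the tax, 5.12.
Welfare loss = ½ × 6.0952 × 5.12 = $15.60.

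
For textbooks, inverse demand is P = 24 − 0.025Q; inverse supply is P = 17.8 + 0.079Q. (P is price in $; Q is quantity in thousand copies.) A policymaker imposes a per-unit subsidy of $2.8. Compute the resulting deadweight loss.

Competitive equilibrium: 24 − 0.025Q = 17.8 + 0.079Q → Q* = 59.6154, P* = 22.5096.
The subsidy lowers effective supply by 2.8: P = 15 + 0.079Q.
New quantity: 24 − 0.025Q = 15 + 0.079Q → Q' = 86.5385.
Overproduction ΔQ = 86.5385 − 59.6154 = 26.9231; wedge = subsidy = 2.8.
DWL = ½ × 26.9231 × 2.8 = $37.69 thousand.

$37.69 thousand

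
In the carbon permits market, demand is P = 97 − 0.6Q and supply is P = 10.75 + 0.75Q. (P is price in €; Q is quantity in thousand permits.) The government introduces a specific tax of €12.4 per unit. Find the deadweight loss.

€56.95 thousand

Competitive equilibrium: 97 − 0.6Q = 10.75 + 0.75Q → Q* = 63.8889, P* = 58.6667.
With the tax, the buyer price exceeds the seller price by 12.4: (97 − 0.6Q) − (10.75 + 0.75Q) = 12.4 → Q' = 54.7037.
ΔQ = 63.8889 − 54.7037 = 9.1852; the wedge equals the tax, 12.4.
DWL = ½ × 9.1852 × 12.4 = €56.95 thousand.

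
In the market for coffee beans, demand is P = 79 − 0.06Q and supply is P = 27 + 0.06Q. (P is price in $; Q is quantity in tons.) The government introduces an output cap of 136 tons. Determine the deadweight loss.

$5304.43

Competitive equilibrium: 79 − 0.06Q = 27 + 0.06Q → Q* = 433.3333, P* = 53.
At Q = 136: demand price = 79 − 0.06·136 = 70.84; supply price = 27 + 0.06·136 = 35.16.
ΔQ = 433.3333 − 136 = 297.3333; wedge = 70.84 − 35.16 = 35.68.
DWL = ½ × 297.3333 × 35.68 = $5304.43.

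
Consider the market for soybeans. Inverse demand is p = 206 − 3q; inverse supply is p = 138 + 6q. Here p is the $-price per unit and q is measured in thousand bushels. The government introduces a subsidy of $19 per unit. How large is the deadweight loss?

$20.06 thousand

Competitive equilibrium: 206 − 3q = 138 + 6q → q* = 7.5556, p* = 183.3333.
The subsidy lowers effective supply by 19: p = 119 + 6q.
New quantity: 206 − 3q = 119 + 6q → q' = 9.6667.
Overproduction Δq = 9.6667 − 7.5556 = 2.1111; wedge = subsidy = 19.
Welfare loss = ½ × 2.1111 × 19 = $20.06 thousand.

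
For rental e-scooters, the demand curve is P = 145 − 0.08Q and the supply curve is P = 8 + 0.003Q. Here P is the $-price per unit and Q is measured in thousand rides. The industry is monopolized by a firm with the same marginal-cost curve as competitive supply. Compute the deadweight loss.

Competitive equilibrium: 145 − 0.08Q = 8 + 0.003Q → Q* = 1650.60241, P* = 12.951807.
Marginal revenue: MR = 145 − 0.16Q. Set MR = MC: 145 − 0.16Q = 8 + 0.003Q → Q_m = 840.490798.
Price P_m = 145 − 0.08·840.490798 = 77.760736; MC(Q_m) = 8 + 0.003·840.490798 = 10.521472.
Competitive Q* = 1650.60241, so ΔQ = 810.111612; wedge = 77.760736 − 10.521472 = 67.239264.
Welfare loss = ½ × 810.111612 × 67.239264 = $27235.65 thousand.

$27235.65 thousand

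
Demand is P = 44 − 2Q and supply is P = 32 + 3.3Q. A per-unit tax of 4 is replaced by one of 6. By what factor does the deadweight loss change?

Competitive equilibrium: 44 − 2Q = 32 + 3.3Q → Q* = 2.2642, P* = 39.4717.
For a per-unit tax t: ΔQ = t/5.3, so DWL = ½·t·(t/5.3) = t²/10.6.
At t = 4: DWL = 1.509. At t = 6: DWL = 3.396.
Ratio = (6/4)² = 2.25.

2.25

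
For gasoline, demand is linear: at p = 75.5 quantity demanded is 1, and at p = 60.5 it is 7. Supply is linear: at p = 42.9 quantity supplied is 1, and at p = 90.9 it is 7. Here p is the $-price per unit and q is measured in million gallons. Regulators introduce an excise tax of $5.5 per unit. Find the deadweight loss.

$1.44 million

Demand slope = (60.5 − 75.5)/(7 − 1) = −2.5, so p = 78 − 2.5q.
Supply slope = (90.9 − 42.9)/(7 − 1) = 8, so p = 34.9 + 8q.
Competitive equilibrium: 78 − 2.5q = 34.9 + 8q → q* = 4.1048, p* = 67.7381.
With the tax, the buyer price exceeds the seller price by 5.5: (78 − 2.5q) − (34.9 + 8q) = 5.5 → q' = 3.581.
Δq = 4.1048 − 3.581 = 0.5238; the wedge equals the tax, 5.5.
The triangle = ½ × 0.5238 × 5.5 = $1.44 million.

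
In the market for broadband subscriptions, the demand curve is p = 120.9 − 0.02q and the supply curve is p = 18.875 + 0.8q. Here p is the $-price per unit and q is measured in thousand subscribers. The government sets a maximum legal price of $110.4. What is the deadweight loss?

$41.12 thousand

Competitive equilibrium: 120.9 − 0.02q = 18.875 + 0.8q → q* = 124.4207, p* = 118.4116.
At the ceiling p = 110.4, quantity supplied = (110.4 − 18.875)/0.8 = 114.4063.
Willingness to pay at q' = 114.4063: 120.9 − 0.02·114.4063 = 118.6119.
Δq = 124.4207 − 114.4063 = 10.0144; wedge = 118.6119 − 110.4 = 8.2119.
The triangle = ½ × 10.0144 × 8.2119 = $41.12 thousand.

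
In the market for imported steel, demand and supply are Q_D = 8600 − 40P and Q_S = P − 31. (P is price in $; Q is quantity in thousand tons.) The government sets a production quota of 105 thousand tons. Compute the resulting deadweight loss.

$2845.43 thousand

In inverse form: demand P = 215 − 0.025Q, supply P = 31 + Q.
Competitive equilibrium: 215 − 0.025Q = 31 + Q → Q* = 179.5122, P* = 210.5122.
At Q = 105: demand price = 215 − 0.025·105 = 212.375; supply price = 31 + 1·105 = 136.
ΔQ = 179.5122 − 105 = 74.5122; wedge = 212.375 − 136 = 76.375.
Deadweight loss = ½ × 74.5122 × 76.375 = $2845.43 thousand.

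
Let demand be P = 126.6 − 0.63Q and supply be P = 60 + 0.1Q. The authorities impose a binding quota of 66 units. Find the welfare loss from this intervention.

232.39

Competitive equilibrium: 126.6 − 0.63Q = 60 + 0.1Q → Q* = 91.23288, P* = 69.12329.
At Q = 66: demand price = 126.6 − 0.63·66 = 85.02; supply price = 60 + 0.1·66 = 66.6.
ΔQ = 91.23288 − 66 = 25.23288; wedge = 85.02 − 66.6 = 18.42.
The triangle = ½ × 25.23288 × 18.42 = 232.39.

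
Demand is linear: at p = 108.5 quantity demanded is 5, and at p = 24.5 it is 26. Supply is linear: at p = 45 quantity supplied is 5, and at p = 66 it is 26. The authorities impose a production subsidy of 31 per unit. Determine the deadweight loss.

Demand slope = (24.5 − 108.5)/(26 − 5) = −4, so p = 128.5 − 4q.
Supply slope = (66 − 45)/(26 − 5) = 1, so p = 40 + q.
Competitive equilibrium: 128.5 − 4q = 40 + q → q* = 17.7, p* = 57.7.
The subsidy lowers effective supply by 31: p = 9 + q.
New quantity: 128.5 − 4q = 9 + q → q' = 23.9.
Overproduction Δq = 23.9 − 17.7 = 6.2; wedge = subsidy = 31.
Deadweight loss = ½ × 6.2 × 31 = 96.10.

96.10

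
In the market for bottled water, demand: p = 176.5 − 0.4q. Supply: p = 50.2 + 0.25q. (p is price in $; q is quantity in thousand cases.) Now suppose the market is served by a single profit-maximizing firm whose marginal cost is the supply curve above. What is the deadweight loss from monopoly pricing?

Competitive equilibrium: 176.5 − 0.4q = 50.2 + 0.25q → q* = 194.3077, p* = 98.7769.
Marginal revenue: MR = 176.5 − 0.8q. Set MR = MC: 176.5 − 0.8q = 50.2 + 0.25q → q_m = 120.2857.
Price p_m = 176.5 − 0.4·120.2857 = 128.3857; MC(q_m) = 50.2 + 0.25·120.2857 = 80.2714.
Competitive q* = 194.3077, so Δq = 74.022; wedge = 128.3857 − 80.2714 = 48.1143.
Welfare loss = ½ × 74.022 × 48.1143 = $1780.76 thousand.

$1780.76 thousand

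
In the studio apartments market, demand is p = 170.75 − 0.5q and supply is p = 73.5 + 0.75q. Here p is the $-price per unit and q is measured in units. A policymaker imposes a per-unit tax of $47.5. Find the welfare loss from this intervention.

$902.50

Competitive equilibrium: 170.75 − 0.5q = 73.5 + 0.75q → q* = 77.8, p* = 131.85.
With the tax, the buyer price exceeds the seller price by 47.5: (170.75 − 0.5q) − (73.5 + 0.75q) = 47.5 → q' = 39.8.
Δq = 77.8 − 39.8 = 38; the wedge equals the tax, 47.5.
Welfare loss = ½ × 38 × 47.5 = $902.50.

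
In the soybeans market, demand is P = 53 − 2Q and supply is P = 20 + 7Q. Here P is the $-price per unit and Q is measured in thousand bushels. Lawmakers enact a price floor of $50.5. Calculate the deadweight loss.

$26.28 thousand

Competitive equilibrium: 53 − 2Q = 20 + 7Q → Q* = 3.6667, P* = 45.6667.
At the floor P = 50.5, quantity demanded = (53 − 50.5)/2 = 1.25.
Sellers' marginal cost at Q' = 1.25: 20 + 7·1.25 = 28.75.
ΔQ = 3.6667 − 1.25 = 2.4167; wedge = 50.5 − 28.75 = 21.75.
Welfare loss = ½ × 2.4167 × 21.75 = $26.28 thousand.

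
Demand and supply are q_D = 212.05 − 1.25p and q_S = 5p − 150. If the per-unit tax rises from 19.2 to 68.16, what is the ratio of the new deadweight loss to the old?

In inverse form: demand p = 169.64 − 0.8q, supply p = 30 + 0.2q.
Competitive equilibrium: 169.64 − 0.8q = 30 + 0.2q → q* = 139.64, p* = 57.928.
For a per-unit tax t: Δq = t/1, so DWL = ½·t·(t/1) = t²/2.
At t = 19.2: DWL = 184.32. At t = 68.16: DWL = 2322.8928.
Ratio = (68.16/19.2)² = 12.6025.

12.6025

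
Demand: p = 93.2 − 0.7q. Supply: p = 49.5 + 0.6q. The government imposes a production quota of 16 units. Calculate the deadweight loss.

201.70

Competitive equilibrium: 93.2 − 0.7q = 49.5 + 0.6q → q* = 33.6154, p* = 69.6692.
At q = 16: demand price = 93.2 − 0.7·16 = 82; supply price = 49.5 + 0.6·16 = 59.1.
Δq = 33.6154 − 16 = 17.6154; wedge = 82 − 59.1 = 22.9.
Deadweight loss = ½ × 17.6154 × 22.9 = 201.70.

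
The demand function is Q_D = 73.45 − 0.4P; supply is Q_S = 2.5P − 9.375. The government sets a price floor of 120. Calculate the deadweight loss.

1939.80

In inverse form: demand P = 183.625 − 2.5Q, supply P = 3.75 + 0.4Q.
Competitive equilibrium: 183.625 − 2.5Q = 3.75 + 0.4Q → Q* = 62.0259, P* = 28.5603.
At the floor P = 120, quantity demanded = (183.625 − 120)/2.5 = 25.45.
Sellers' marginal cost at Q' = 25.45: 3.75 + 0.4·25.45 = 13.93.
ΔQ = 62.0259 − 25.45 = 36.5759; wedge = 120 − 13.93 = 106.07.
DWL = ½ × 36.5759 × 106.07 = 1939.80.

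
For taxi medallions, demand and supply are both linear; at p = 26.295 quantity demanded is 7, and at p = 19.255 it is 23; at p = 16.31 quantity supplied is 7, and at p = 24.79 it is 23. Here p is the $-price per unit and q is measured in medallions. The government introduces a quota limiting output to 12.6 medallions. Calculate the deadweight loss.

Demand slope = (19.255 − 26.295)/(23 − 7) = −0.44, so p = 29.375 − 0.44q.
Supply slope = (24.79 − 16.31)/(23 − 7) = 0.53, so p = 12.6 + 0.53q.
Competitive equilibrium: 29.375 − 0.44q = 12.6 + 0.53q → q* = 17.2938, p* = 21.7657.
At q = 12.6: demand price = 29.375 − 0.44·12.6 = 23.831; supply price = 12.6 + 0.53·12.6 = 19.278.
Δq = 17.2938 − 12.6 = 4.6938; wedge = 23.831 − 19.278 = 4.553.
Welfare loss = ½ × 4.6938 × 4.553 = $10.69.

$10.69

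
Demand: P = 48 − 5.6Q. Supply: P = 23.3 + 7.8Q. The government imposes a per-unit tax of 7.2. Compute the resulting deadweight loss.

1.93

Competitive equilibrium: 48 − 5.6Q = 23.3 + 7.8Q → Q* = 1.8433, P* = 37.6776.
With the tax, the buyer price exceeds the seller price by 7.2: (48 − 5.6Q) − (23.3 + 7.8Q) = 7.2 → Q' = 1.306.
ΔQ = 1.8433 − 1.306 = 0.5373; the wedge equals the tax, 7.2.
The triangle = ½ × 0.5373 × 7.2 = 1.93.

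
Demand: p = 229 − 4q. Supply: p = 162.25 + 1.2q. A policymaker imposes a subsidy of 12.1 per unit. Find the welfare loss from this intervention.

14.08

Competitive equilibrium: 229 − 4q = 162.25 + 1.2q → q* = 12.8365, p* = 177.6538.
The subsidy lowers effective supply by 12.1: p = 150.15 + 1.2q.
New quantity: 229 − 4q = 150.15 + 1.2q → q' = 15.1635.
Overproduction Δq = 15.1635 − 12.8365 = 2.327; wedge = subsidy = 12.1.
Deadweight loss = ½ × 2.327 × 12.1 = 14.08.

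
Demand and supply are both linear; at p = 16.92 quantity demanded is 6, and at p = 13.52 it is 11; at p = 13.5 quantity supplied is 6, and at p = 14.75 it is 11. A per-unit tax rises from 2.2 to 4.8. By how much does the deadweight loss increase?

Demand slope = (13.52 − 16.92)/(11 − 6) = −0.68, so p = 21 − 0.68q.
Supply slope = (14.75 − 13.5)/(11 − 6) = 0.25, so p = 12 + 0.25q.
Competitive equilibrium: 21 − 0.68q = 12 + 0.25q → q* = 9.6774, p* = 14.4194.
For a per-unit tax t: Δq = t/0.93, so DWL = ½·t·(t/0.93) = t²/1.86.
At t = 2.2: DWL = 2.6022. At t = 4.8: DWL = 12.3871.
Increase = 12.3871 − 2.6022 = 9.78.

9.78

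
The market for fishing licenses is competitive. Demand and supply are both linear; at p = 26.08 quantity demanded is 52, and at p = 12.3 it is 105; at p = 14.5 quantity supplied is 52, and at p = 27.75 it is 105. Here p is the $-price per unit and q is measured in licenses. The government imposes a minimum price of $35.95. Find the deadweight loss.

Demand slope = (12.3 − 26.08)/(105 − 52) = −0.26, so p = 39.6 − 0.26q.
Supply slope = (27.75 − 14.5)/(105 − 52) = 0.25, so p = 1.5 + 0.25q.
Competitive equilibrium: 39.6 − 0.26q = 1.5 + 0.25q → q* = 74.7059, p* = 20.1765.
At the floor p = 35.95, quantity demanded = (39.6 − 35.95)/0.26 = 14.0385.
Sellers' marginal cost at q' = 14.0385: 1.5 + 0.25·14.0385 = 5.0096.
Δq = 74.7059 − 14.0385 = 60.6674; wedge = 35.95 − 5.0096 = 30.9404.
DWL = ½ × 60.6674 × 30.9404 = $938.54.

$938.54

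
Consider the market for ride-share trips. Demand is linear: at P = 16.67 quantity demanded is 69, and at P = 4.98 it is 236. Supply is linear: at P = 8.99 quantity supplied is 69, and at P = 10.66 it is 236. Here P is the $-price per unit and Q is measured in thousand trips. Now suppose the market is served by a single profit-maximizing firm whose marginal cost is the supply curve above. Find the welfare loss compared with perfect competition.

Demand slope = (4.98 − 16.67)/(236 − 69) = −0.07, so P = 21.5 − 0.07Q.
Supply slope = (10.66 − 8.99)/(236 − 69) = 0.01, so P = 8.3 + 0.01Q.
Competitive equilibrium: 21.5 − 0.07Q = 8.3 + 0.01Q → Q* = 165, P* = 9.95.
Marginal revenue: MR = 21.5 − 0.14Q. Set MR = MC: 21.5 − 0.14Q = 8.3 + 0.01Q → Q_m = 88.
Price P_m = 21.5 − 0.07·88 = 15.34; MC(Q_m) = 8.3 + 0.01·88 = 9.18.
Competitive Q* = 165, so ΔQ = 77; wedge = 15.34 − 9.18 = 6.16.
DWL = ½ × 77 × 6.16 = $237.16 thousand.

$237.16 thousand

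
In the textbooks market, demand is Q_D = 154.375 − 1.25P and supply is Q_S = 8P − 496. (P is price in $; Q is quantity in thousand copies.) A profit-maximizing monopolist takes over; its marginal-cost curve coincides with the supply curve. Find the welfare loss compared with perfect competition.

$439.72 thousand

In inverse form: demand P = 123.5 − 0.8Q, supply P = 62 + 0.125Q.
Competitive equilibrium: 123.5 − 0.8Q = 62 + 0.125Q → Q* = 66.4865, P* = 70.3108.
Marginal revenue: MR = 123.5 − 1.6Q. Set MR = MC: 123.5 − 1.6Q = 62 + 0.125Q → Q_m = 35.6522.
Price P_m = 123.5 − 0.8·35.6522 = 94.9782; MC(Q_m) = 62 + 0.125·35.6522 = 66.4565.
Competitive Q* = 66.4865, so ΔQ = 30.8343; wedge = 94.9782 − 66.4565 = 28.5217.
DWL = ½ × 30.8343 × 28.5217 = $439.72 thousand.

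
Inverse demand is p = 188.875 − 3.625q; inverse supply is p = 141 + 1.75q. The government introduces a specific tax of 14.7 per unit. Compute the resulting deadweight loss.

20.10

Competitive equilibrium: 188.875 − 3.625q = 141 + 1.75q → q* = 8.907, p* = 156.5872.
With the tax, the buyer price exceeds the seller price by 14.7: (188.875 − 3.625q) − (141 + 1.75q) = 14.7 → q' = 6.1721.
Δq = 8.907 − 6.1721 = 2.7349; the wedge equals the tax, 14.7.
DWL = ½ × 2.7349 × 14.7 = 20.10.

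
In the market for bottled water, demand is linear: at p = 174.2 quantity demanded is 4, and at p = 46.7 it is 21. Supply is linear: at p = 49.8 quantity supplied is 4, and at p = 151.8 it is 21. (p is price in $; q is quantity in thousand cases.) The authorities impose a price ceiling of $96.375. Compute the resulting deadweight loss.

Demand slope = (46.7 − 174.2)/(21 − 4) = −7.5, so p = 204.2 − 7.5q.
Supply slope = (151.8 − 49.8)/(21 − 4) = 6, so p = 25.8 + 6q.
Competitive equilibrium: 204.2 − 7.5q = 25.8 + 6q → q* = 13.2148, p* = 105.0889.
At the ceiling p = 96.375, quantity supplied = (96.375 − 25.8)/6 = 11.7625.
Willingness to pay at q' = 11.7625: 204.2 − 7.5·11.7625 = 115.9813.
Δq = 13.2148 − 11.7625 = 1.4523; wedge = 115.9813 − 96.375 = 19.6063.
Welfare loss = ½ × 1.4523 × 19.6063 = $14.24 thousand.

$14.24 thousand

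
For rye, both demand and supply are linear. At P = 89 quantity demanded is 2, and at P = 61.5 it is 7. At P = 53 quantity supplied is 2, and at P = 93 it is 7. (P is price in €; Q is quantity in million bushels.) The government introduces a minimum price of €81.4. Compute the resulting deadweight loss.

Demand slope = (61.5 − 89)/(7 − 2) = −5.5, so P = 100 − 5.5Q.
Supply slope = (93 − 53)/(7 − 2) = 8, so P = 37 + 8Q.
Competitive equilibrium: 100 − 5.5Q = 37 + 8Q → Q* = 4.6667, P* = 74.3333.
At the floor P = 81.4, quantity demanded = (100 − 81.4)/5.5 = 3.3818.
Sellers' marginal cost at Q' = 3.3818: 37 + 8·3.3818 = 64.0544.
ΔQ = 4.6667 − 3.3818 = 1.2849; wedge = 81.4 − 64.0544 = 17.3456.
DWL = ½ × 1.2849 × 17.3456 = €11.14 million.

€11.14 million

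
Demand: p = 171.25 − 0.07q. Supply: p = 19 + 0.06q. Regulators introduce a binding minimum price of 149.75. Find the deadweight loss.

Competitive equilibrium: 171.25 − 0.07q = 19 + 0.06q → q* = 1171.15385, p* = 89.26923.
At the floor p = 149.75, quantity demanded = (171.25 − 149.75)/0.07 = 307.14286.
Sellers' marginal cost at q' = 307.14286: 19 + 0.06·307.14286 = 37.42857.
Δq = 1171.15385 − 307.14286 = 864.01099; wedge = 149.75 − 37.42857 = 112.32143.
Welfare loss = ½ × 864.01099 × 112.32143 = 48523.47.

48523.47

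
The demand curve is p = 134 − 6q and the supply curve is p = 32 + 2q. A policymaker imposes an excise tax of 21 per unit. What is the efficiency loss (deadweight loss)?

27.56

Competitive equilibrium: 134 − 6q = 32 + 2q → q* = 12.75, p* = 57.5.
With the tax, the buyer price exceeds the seller price by 21: (134 − 6q) − (32 + 2q) = 21 → q' = 10.125.
Δq = 12.75 − 10.125 = 2.625; the wedge equals the tax, 21.
DWL = ½ × 2.625 × 21 = 27.56.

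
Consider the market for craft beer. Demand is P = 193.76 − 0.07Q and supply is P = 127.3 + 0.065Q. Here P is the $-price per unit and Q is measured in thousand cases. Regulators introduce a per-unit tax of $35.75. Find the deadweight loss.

$4733.56 thousand

Competitive equilibrium: 193.76 − 0.07Q = 127.3 + 0.065Q → Q* = 492.2963, P* = 159.2993.
With the tax, the buyer price exceeds the seller price by 35.75: (193.76 − 0.07Q) − (127.3 + 0.065Q) = 35.75 → Q' = 227.4815.
ΔQ = 492.2963 − 227.4815 = 264.8148; the wedge equals the tax, 35.75.
Welfare loss = ½ × 264.8148 × 35.75 = $4733.56 thousand.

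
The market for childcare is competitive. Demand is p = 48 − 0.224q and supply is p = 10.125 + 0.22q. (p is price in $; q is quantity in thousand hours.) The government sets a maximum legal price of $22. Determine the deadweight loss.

Competitive equilibrium: 48 − 0.224q = 10.125 + 0.22q → q* = 85.3041, p* = 28.8919.
At the ceiling p = 22, quantity supplied = (22 − 10.125)/0.22 = 53.9773.
Willingness to pay at q' = 53.9773: 48 − 0.224·53.9773 = 35.9091.
Δq = 85.3041 − 53.9773 = 31.3268; wedge = 35.9091 − 22 = 13.9091.
Deadweight loss = ½ × 31.3268 × 13.9091 = $217.86 thousand.

$217.86 thousand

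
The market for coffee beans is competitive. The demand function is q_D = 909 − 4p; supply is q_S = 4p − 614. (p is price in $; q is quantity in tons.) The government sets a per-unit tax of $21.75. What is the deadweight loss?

$473.06

In inverse form: demand p = 227.25 − 0.25q, supply p = 153.5 + 0.25q.
Competitive equilibrium: 227.25 − 0.25q = 153.5 + 0.25q → q* = 147.5, p* = 190.375.
With the tax, the buyer price exceeds the seller price by 21.75: (227.25 − 0.25q) − (153.5 + 0.25q) = 21.75 → q' = 104.
Δq = 147.5 − 104 = 43.5; the wedge equals the tax, 21.75.
The triangle = ½ × 43.5 × 21.75 = $473.06.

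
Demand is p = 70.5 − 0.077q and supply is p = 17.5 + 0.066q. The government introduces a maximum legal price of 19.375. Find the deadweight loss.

8373.70

Competitive equilibrium: 70.5 − 0.077q = 17.5 + 0.066q → q* = 370.6294, p* = 41.9615.
At the ceiling p = 19.375, quantity supplied = (19.375 − 17.5)/0.066 = 28.4091.
Willingness to pay at q' = 28.4091: 70.5 − 0.077·28.4091 = 68.3125.
Δq = 370.6294 − 28.4091 = 342.2203; wedge = 68.3125 − 19.375 = 48.9375.
The triangle = ½ × 342.2203 × 48.9375 = 8373.70.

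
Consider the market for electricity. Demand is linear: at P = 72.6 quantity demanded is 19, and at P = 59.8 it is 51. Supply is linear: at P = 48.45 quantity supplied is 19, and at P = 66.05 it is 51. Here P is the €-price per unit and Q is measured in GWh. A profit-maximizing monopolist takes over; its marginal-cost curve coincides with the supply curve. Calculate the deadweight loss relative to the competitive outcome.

Demand slope = (59.8 − 72.6)/(51 − 19) = −0.4, so P = 80.2 − 0.4Q.
Supply slope = (66.05 − 48.45)/(51 − 19) = 0.55, so P = 38 + 0.55Q.
Competitive equilibrium: 80.2 − 0.4Q = 38 + 0.55Q → Q* = 44.4211, P* = 62.4316.
Marginal revenue: MR = 80.2 − 0.8Q. Set MR = MC: 80.2 − 0.8Q = 38 + 0.55Q → Q_m = 31.2593.
Price P_m = 80.2 − 0.4·31.2593 = 67.6963; MC(Q_m) = 38 + 0.55·31.2593 = 55.1926.
Competitive Q* = 44.4211, so ΔQ = 13.1618; wedge = 67.6963 − 55.1926 = 12.5037.
Deadweight loss = ½ × 13.1618 × 12.5037 = €82.29.

€82.29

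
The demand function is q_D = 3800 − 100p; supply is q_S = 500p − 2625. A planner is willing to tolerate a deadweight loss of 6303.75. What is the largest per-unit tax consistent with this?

In inverse form: demand p = 38 − 0.01q, supply p = 5.25 + 0.002q.
Competitive equilibrium: 38 − 0.01q = 5.25 + 0.002q → q* = 2729.1667, p* = 10.7083.
A tax t gives Δq = t/0.012 and wedge t, so DWL = t²/0.024.
t²/0.024 = 6303.75 → t² = 151.29 → t = 12.3.

12.3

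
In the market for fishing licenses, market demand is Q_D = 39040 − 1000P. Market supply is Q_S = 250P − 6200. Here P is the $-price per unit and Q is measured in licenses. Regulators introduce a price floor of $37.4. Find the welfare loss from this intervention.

In inverse form: demand P = 39.04 − 0.001Q, supply P = 24.8 + 0.004Q.
Competitive equilibrium: 39.04 − 0.001Q = 24.8 + 0.004Q → Q* = 2848, P* = 36.192.
At the floor P = 37.4, quantity demanded = (39.04 − 37.4)/0.001 = 1640.
Sellers' marginal cost at Q' = 1640: 24.8 + 0.004·1640 = 31.36.
ΔQ = 2848 − 1640 = 1208; wedge = 37.4 − 31.36 = 6.04.
Deadweight loss = ½ × 1208 × 6.04 = $3648.16.

$3648.16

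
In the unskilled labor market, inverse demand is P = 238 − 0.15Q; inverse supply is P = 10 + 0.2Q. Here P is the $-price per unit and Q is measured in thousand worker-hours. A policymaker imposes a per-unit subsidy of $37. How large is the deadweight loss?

$1955.71 thousand

Competitive equilibrium: 238 − 0.15Q = 10 + 0.2Q → Q* = 651.4286, P* = 140.2857.
The subsidy lowers effective supply by 37: P = 0.2Q − 27.
New quantity: 238 − 0.15Q = 0.2Q − 27 → Q' = 757.1429.
Overproduction ΔQ = 757.1429 − 651.4286 = 105.7143; wedge = subsidy = 37.
Welfare loss = ½ × 105.7143 × 37 = $1955.71 thousand.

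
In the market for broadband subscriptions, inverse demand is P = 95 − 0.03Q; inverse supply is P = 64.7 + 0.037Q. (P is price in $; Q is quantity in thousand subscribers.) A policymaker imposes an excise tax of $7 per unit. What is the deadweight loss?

$365.67 thousand

Competitive equilibrium: 95 − 0.03Q = 64.7 + 0.037Q → Q* = 452.2388, P* = 81.4328.
With the tax, the buyer price exceeds the seller price by 7: (95 − 0.03Q) − (64.7 + 0.037Q) = 7 → Q' = 347.7612.
ΔQ = 452.2388 − 347.7612 = 104.4776; the wedge equals the tax, 7.
Welfare loss = ½ × 104.4776 × 7 = $365.67 thousand.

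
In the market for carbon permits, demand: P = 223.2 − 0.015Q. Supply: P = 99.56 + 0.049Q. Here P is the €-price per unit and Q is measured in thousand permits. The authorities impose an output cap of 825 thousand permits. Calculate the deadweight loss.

€39205.51 thousand

Competitive equilibrium: 223.2 − 0.015Q = 99.56 + 0.049Q → Q* = 1931.875, P* = 194.2219.
At Q = 825: demand price = 223.2 − 0.015·825 = 210.825; supply price = 99.56 + 0.049·825 = 139.985.
ΔQ = 1931.875 − 825 = 1106.875; wedge = 210.825 − 139.985 = 70.84.
Deadweight loss = ½ × 1106.875 × 70.84 = €39205.51 thousand.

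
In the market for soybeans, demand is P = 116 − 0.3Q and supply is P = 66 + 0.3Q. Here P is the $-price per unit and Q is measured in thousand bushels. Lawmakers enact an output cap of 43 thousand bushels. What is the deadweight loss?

Competitive equilibrium: 116 − 0.3Q = 66 + 0.3Q → Q* = 83.3333, P* = 91.
At Q = 43: demand price = 116 − 0.3·43 = 103.1; supply price = 66 + 0.3·43 = 78.9.
ΔQ = 83.3333 − 43 = 40.3333; wedge = 103.1 − 78.9 = 24.2.
Deadweight loss = ½ × 40.3333 × 24.2 = $488.03 thousand.

$488.03 thousand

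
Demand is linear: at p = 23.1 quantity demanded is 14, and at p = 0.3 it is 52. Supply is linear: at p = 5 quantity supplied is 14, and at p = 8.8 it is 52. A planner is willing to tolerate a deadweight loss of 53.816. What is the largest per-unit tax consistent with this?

Demand slope = (0.3 − 23.1)/(52 − 14) = −0.6, so p = 31.5 − 0.6q.
Supply slope = (8.8 − 5)/(52 − 14) = 0.1, so p = 3.6 + 0.1q.
Competitive equilibrium: 31.5 − 0.6q = 3.6 + 0.1q → q* = 39.8571, p* = 7.5857.
A tax t gives Δq = t/0.7 and wedge t, so DWL = t²/1.4.
t²/1.4 = 53.816 → t² = 75.3424 → t = 8.68.

8.68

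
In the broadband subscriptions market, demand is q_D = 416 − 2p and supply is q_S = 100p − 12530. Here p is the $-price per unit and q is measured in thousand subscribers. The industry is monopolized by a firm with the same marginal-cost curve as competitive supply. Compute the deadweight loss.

In inverse form: demand p = 208 − 0.5q, supply p = 125.3 + 0.01q.
Competitive equilibrium: 208 − 0.5q = 125.3 + 0.01q → q* = 162.1569, p* = 126.9216.
Marginal revenue: MR = 208 − q. Set MR = MC: 208 − q = 125.3 + 0.01q → q_m = 81.8812.
Price p_m = 208 − 0.5·81.8812 = 167.0594; MC(q_m) = 125.3 + 0.01·81.8812 = 126.1188.
Competitive q* = 162.1569, so Δq = 80.2757; wedge = 167.0594 − 126.1188 = 40.9406.
Welfare loss = ½ × 80.2757 × 40.9406 = $1643.27 thousand.

$1643.27 thousand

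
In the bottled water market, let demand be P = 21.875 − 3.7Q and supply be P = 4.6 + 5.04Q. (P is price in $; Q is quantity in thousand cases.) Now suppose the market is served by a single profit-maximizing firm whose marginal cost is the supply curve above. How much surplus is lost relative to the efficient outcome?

Competitive equilibrium: 21.875 − 3.7Q = 4.6 + 5.04Q → Q* = 1.9765, P* = 14.5618.
Marginal revenue: MR = 21.875 − 7.4Q. Set MR = MC: 21.875 − 7.4Q = 4.6 + 5.04Q → Q_m = 1.3887.
Price P_m = 21.875 − 3.7·1.3887 = 16.7368; MC(Q_m) = 4.6 + 5.04·1.3887 = 11.599.
Competitive Q* = 1.9765, so ΔQ = 0.5878; wedge = 16.7368 − 11.599 = 5.1378.
Welfare loss = ½ × 0.5878 × 5.1378 = $1.51 thousand.

$1.51 thousand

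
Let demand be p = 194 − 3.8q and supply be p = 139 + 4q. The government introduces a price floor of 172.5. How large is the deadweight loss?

Competitive equilibrium: 194 − 3.8q = 139 + 4q → q* = 7.0513, p* = 167.2051.
At the floor p = 172.5, quantity demanded = (194 − 172.5)/3.8 = 5.6579.
Sellers' marginal cost at q' = 5.6579: 139 + 4·5.6579 = 161.6316.
Δq = 7.0513 − 5.6579 = 1.3934; wedge = 172.5 − 161.6316 = 10.8684.
Deadweight loss = ½ × 1.3934 × 10.8684 = 7.57.

7.57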